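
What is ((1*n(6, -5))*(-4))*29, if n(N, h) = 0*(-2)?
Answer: 0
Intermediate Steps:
n(N, h) = 0
((1*n(6, -5))*(-4))*29 = ((1*0)*(-4))*29 = (0*(-4))*29 = 0*29 = 0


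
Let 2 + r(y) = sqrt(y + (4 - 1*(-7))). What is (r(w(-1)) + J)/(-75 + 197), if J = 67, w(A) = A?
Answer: 65/122 + sqrt(10)/122 ≈ 0.55871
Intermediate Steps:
r(y) = -2 + sqrt(11 + y) (r(y) = -2 + sqrt(y + (4 - 1*(-7))) = -2 + sqrt(y + (4 + 7)) = -2 + sqrt(y + 11) = -2 + sqrt(11 + y))
(r(w(-1)) + J)/(-75 + 197) = ((-2 + sqrt(11 - 1)) + 67)/(-75 + 197) = ((-2 + sqrt(10)) + 67)/122 = (65 + sqrt(10))*(1/122) = 65/122 + sqrt(10)/122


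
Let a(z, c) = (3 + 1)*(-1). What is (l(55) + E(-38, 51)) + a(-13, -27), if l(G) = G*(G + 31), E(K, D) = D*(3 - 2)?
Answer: 4777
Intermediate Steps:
E(K, D) = D (E(K, D) = D*1 = D)
l(G) = G*(31 + G)
a(z, c) = -4 (a(z, c) = 4*(-1) = -4)
(l(55) + E(-38, 51)) + a(-13, -27) = (55*(31 + 55) + 51) - 4 = (55*86 + 51) - 4 = (4730 + 51) - 4 = 4781 - 4 = 4777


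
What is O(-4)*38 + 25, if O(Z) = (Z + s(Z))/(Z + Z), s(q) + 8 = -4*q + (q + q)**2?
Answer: -298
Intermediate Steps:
s(q) = -8 - 4*q + 4*q**2 (s(q) = -8 + (-4*q + (q + q)**2) = -8 + (-4*q + (2*q)**2) = -8 + (-4*q + 4*q**2) = -8 - 4*q + 4*q**2)
O(Z) = (-8 - 3*Z + 4*Z**2)/(2*Z) (O(Z) = (Z + (-8 - 4*Z + 4*Z**2))/(Z + Z) = (-8 - 3*Z + 4*Z**2)/((2*Z)) = (-8 - 3*Z + 4*Z**2)*(1/(2*Z)) = (-8 - 3*Z + 4*Z**2)/(2*Z))
O(-4)*38 + 25 = (-3/2 - 4/(-4) + 2*(-4))*38 + 25 = (-3/2 - 4*(-1/4) - 8)*38 + 25 = (-3/2 + 1 - 8)*38 + 25 = -17/2*38 + 25 = -323 + 25 = -298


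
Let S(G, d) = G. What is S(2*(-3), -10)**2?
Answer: 36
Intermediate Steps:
S(2*(-3), -10)**2 = (2*(-3))**2 = (-6)**2 = 36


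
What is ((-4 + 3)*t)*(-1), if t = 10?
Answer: 10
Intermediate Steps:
((-4 + 3)*t)*(-1) = ((-4 + 3)*10)*(-1) = -1*10*(-1) = -10*(-1) = 10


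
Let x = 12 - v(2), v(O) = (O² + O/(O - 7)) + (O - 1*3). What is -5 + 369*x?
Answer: 17318/5 ≈ 3463.6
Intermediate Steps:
v(O) = -3 + O + O² + O/(-7 + O) (v(O) = (O² + O/(-7 + O)) + (O - 3) = (O² + O/(-7 + O)) + (-3 + O) = -3 + O + O² + O/(-7 + O))
x = 47/5 (x = 12 - (21 + 2³ - 9*2 - 6*2²)/(-7 + 2) = 12 - (21 + 8 - 18 - 6*4)/(-5) = 12 - (-1)*(21 + 8 - 18 - 24)/5 = 12 - (-1)*(-13)/5 = 12 - 1*13/5 = 12 - 13/5 = 47/5 ≈ 9.4000)
-5 + 369*x = -5 + 369*(47/5) = -5 + 17343/5 = 17318/5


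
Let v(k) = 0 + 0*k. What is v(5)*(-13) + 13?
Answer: 13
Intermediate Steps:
v(k) = 0 (v(k) = 0 + 0 = 0)
v(5)*(-13) + 13 = 0*(-13) + 13 = 0 + 13 = 13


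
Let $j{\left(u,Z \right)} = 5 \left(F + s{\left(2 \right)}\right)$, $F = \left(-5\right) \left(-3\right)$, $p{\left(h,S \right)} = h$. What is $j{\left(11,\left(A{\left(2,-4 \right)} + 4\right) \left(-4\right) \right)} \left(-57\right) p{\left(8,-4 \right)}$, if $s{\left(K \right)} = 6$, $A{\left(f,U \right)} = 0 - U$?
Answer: $-47880$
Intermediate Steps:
$A{\left(f,U \right)} = - U$
$F = 15$
$j{\left(u,Z \right)} = 105$ ($j{\left(u,Z \right)} = 5 \left(15 + 6\right) = 5 \cdot 21 = 105$)
$j{\left(11,\left(A{\left(2,-4 \right)} + 4\right) \left(-4\right) \right)} \left(-57\right) p{\left(8,-4 \right)} = 105 \left(-57\right) 8 = \left(-5985\right) 8 = -47880$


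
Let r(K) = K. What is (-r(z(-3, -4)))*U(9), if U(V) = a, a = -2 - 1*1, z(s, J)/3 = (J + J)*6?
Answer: -432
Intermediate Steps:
z(s, J) = 36*J (z(s, J) = 3*((J + J)*6) = 3*((2*J)*6) = 3*(12*J) = 36*J)
a = -3 (a = -2 - 1 = -3)
U(V) = -3
(-r(z(-3, -4)))*U(9) = -36*(-4)*(-3) = -1*(-144)*(-3) = 144*(-3) = -432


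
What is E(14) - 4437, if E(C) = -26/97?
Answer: -430415/97 ≈ -4437.3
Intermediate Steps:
E(C) = -26/97 (E(C) = -26*1/97 = -26/97)
E(14) - 4437 = -26/97 - 4437 = -430415/97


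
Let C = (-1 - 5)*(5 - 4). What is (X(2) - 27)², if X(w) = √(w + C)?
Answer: 725 - 108*I ≈ 725.0 - 108.0*I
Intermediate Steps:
C = -6 (C = -6*1 = -6)
X(w) = √(-6 + w) (X(w) = √(w - 6) = √(-6 + w))
(X(2) - 27)² = (√(-6 + 2) - 27)² = (√(-4) - 27)² = (2*I - 27)² = (-27 + 2*I)²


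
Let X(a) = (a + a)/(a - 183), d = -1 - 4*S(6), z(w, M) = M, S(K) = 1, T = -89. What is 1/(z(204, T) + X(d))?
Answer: -94/8361 ≈ -0.011243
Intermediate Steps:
d = -5 (d = -1 - 4*1 = -1 - 4 = -5)
X(a) = 2*a/(-183 + a) (X(a) = (2*a)/(-183 + a) = 2*a/(-183 + a))
1/(z(204, T) + X(d)) = 1/(-89 + 2*(-5)/(-183 - 5)) = 1/(-89 + 2*(-5)/(-188)) = 1/(-89 + 2*(-5)*(-1/188)) = 1/(-89 + 5/94) = 1/(-8361/94) = -94/8361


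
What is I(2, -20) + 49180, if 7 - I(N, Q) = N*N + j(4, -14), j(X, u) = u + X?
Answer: 49193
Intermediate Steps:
j(X, u) = X + u
I(N, Q) = 17 - N² (I(N, Q) = 7 - (N*N + (4 - 14)) = 7 - (N² - 10) = 7 - (-10 + N²) = 7 + (10 - N²) = 17 - N²)
I(2, -20) + 49180 = (17 - 1*2²) + 49180 = (17 - 1*4) + 49180 = (17 - 4) + 49180 = 13 + 49180 = 49193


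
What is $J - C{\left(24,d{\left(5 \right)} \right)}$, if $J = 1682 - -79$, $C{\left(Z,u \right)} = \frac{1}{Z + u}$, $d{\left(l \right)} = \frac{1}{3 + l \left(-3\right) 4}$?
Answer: $\frac{2407230}{1367} \approx 1761.0$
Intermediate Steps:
$d{\left(l \right)} = \frac{1}{3 - 12 l}$ ($d{\left(l \right)} = \frac{1}{3 + - 3 l 4} = \frac{1}{3 - 12 l}$)
$J = 1761$ ($J = 1682 + 79 = 1761$)
$J - C{\left(24,d{\left(5 \right)} \right)} = 1761 - \frac{1}{24 - \frac{1}{-3 + 12 \cdot 5}} = 1761 - \frac{1}{24 - \frac{1}{-3 + 60}} = 1761 - \frac{1}{24 - \frac{1}{57}} = 1761 - \frac{1}{\frac{1367}{57}} = 1761 - \frac{57}{1367} = \frac{2407230}{1367}$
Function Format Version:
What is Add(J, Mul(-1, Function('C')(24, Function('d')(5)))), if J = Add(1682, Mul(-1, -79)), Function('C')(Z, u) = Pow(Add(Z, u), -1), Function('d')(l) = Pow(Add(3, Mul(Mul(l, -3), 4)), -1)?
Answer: Rational(2407230, 1367) ≈ 1761.0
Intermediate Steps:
Function('d')(l) = Pow(Add(3, Mul(-12, l)), -1) (Function('d')(l) = Pow(Add(3, Mul(Mul(-3, l), 4)), -1) = Pow(Add(3, Mul(-12, l)), -1))
J = 1761 (J = Add(1682, 79) = 1761)
Add(J, Mul(-1, Function('C')(24, Function('d')(5)))) = Add(1761, Mul(-1, Pow(Add(24, Mul(-1, Pow(Add(-3, Mul(12, 5)), -1))), -1))) = Add(1761, Mul(-1, Pow(Add(24, Mul(-1, Pow(Add(-3, 60), -1))), -1))) = Add(1761, Mul(-1, Pow(Add(24, Mul(-1, Pow(57, -1))), -1))) = Add(1761, Mul(-1, Pow(Add(24, Mul(-1, Rational(1, 57))), -1))) = Add(1761, Mul(-1, Pow(Add(24, Rational(-1, 57)), -1))) = Add(1761, Mul(-1, Pow(Rational(1367, 57), -1))) = Add(1761, Mul(-1, Rational(57, 1367))) = Add(1761, Rational(-57, 1367)) = Rational(2407230, 1367)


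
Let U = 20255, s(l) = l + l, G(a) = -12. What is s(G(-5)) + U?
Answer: 20231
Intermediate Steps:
s(l) = 2*l
s(G(-5)) + U = 2*(-12) + 20255 = -24 + 20255 = 20231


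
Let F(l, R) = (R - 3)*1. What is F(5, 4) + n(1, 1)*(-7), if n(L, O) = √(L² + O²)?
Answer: 1 - 7*√2 ≈ -8.8995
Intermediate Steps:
F(l, R) = -3 + R (F(l, R) = (-3 + R)*1 = -3 + R)
F(5, 4) + n(1, 1)*(-7) = (-3 + 4) + √(1² + 1²)*(-7) = 1 + √(1 + 1)*(-7) = 1 + √2*(-7) = 1 - 7*√2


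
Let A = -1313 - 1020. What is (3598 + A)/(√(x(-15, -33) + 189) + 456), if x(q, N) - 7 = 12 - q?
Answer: 2280/821 - 5*√223/821 ≈ 2.6862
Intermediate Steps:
x(q, N) = 19 - q (x(q, N) = 7 + (12 - q) = 19 - q)
A = -2333
(3598 + A)/(√(x(-15, -33) + 189) + 456) = (3598 - 2333)/(√((19 - 1*(-15)) + 189) + 456) = 1265/(√((19 + 15) + 189) + 456) = 1265/(√(34 + 189) + 456) = 1265/(√223 + 456) = 1265/(456 + √223)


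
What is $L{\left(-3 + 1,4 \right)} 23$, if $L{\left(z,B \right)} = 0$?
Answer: $0$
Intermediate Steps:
$L{\left(-3 + 1,4 \right)} 23 = 0 \cdot 23 = 0$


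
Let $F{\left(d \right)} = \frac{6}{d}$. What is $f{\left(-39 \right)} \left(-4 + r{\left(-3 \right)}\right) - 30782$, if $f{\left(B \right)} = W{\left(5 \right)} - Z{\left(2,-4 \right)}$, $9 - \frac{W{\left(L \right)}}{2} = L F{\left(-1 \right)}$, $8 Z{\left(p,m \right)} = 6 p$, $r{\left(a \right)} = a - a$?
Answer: $-31088$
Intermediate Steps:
$r{\left(a \right)} = 0$
$Z{\left(p,m \right)} = \frac{3 p}{4}$ ($Z{\left(p,m \right)} = \frac{6 p}{8} = \frac{3 p}{4}$)
$W{\left(L \right)} = 18 + 12 L$ ($W{\left(L \right)} = 18 - 2 L \frac{6}{-1} = 18 - 2 L 6 \left(-1\right) = 18 - 2 L \left(-6\right) = 18 - 2 \left(- 6 L\right) = 18 + 12 L$)
$f{\left(B \right)} = \frac{153}{2}$ ($f{\left(B \right)} = \left(18 + 12 \cdot 5\right) - \frac{3}{4} \cdot 2 = \left(18 + 60\right) - \frac{3}{2} = 78 - \frac{3}{2} = \frac{153}{2}$)
$f{\left(-39 \right)} \left(-4 + r{\left(-3 \right)}\right) - 30782 = \frac{153 \left(-4 + 0\right)}{2} - 30782 = \frac{153}{2} \left(-4\right) - 30782 = -306 - 30782 = -31088$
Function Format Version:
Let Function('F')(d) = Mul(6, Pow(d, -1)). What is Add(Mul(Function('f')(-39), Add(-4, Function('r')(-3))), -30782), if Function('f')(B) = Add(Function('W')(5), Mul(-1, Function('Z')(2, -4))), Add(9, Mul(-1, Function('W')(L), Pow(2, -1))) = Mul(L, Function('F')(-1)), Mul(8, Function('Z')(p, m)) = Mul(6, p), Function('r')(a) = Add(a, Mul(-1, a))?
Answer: -31088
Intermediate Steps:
Function('r')(a) = 0
Function('Z')(p, m) = Mul(Rational(3, 4), p) (Function('Z')(p, m) = Mul(Rational(1, 8), Mul(6, p)) = Mul(Rational(3, 4), p))
Function('W')(L) = Add(18, Mul(12, L)) (Function('W')(L) = Add(18, Mul(-2, Mul(L, Mul(6, Pow(-1, -1))))) = Add(18, Mul(-2, Mul(L, Mul(6, -1)))) = Add(18, Mul(-2, Mul(L, -6))) = Add(18, Mul(-2, Mul(-6, L))) = Add(18, Mul(12, L)))
Function('f')(B) = Rational(153, 2) (Function('f')(B) = Add(Add(18, Mul(12, 5)), Mul(-1, Mul(Rational(3, 4), 2))) = Add(Add(18, 60), Mul(-1, Rational(3, 2))) = Add(78, Rational(-3, 2)) = Rational(153, 2))
Add(Mul(Function('f')(-39), Add(-4, Function('r')(-3))), -30782) = Add(Mul(Rational(153, 2), Add(-4, 0)), -30782) = Add(Mul(Rational(153, 2), -4), -30782) = Add(-306, -30782) = -31088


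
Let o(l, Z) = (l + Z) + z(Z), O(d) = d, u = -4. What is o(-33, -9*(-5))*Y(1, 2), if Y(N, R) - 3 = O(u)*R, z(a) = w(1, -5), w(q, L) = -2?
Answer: -50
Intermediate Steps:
z(a) = -2
Y(N, R) = 3 - 4*R
o(l, Z) = -2 + Z + l (o(l, Z) = (l + Z) - 2 = (Z + l) - 2 = -2 + Z + l)
o(-33, -9*(-5))*Y(1, 2) = (-2 - 9*(-5) - 33)*(3 - 4*2) = (-2 + 45 - 33)*(3 - 8) = 10*(-5) = -50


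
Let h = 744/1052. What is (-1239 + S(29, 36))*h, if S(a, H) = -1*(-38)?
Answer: -223386/263 ≈ -849.38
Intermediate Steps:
S(a, H) = 38
h = 186/263 (h = 744*(1/1052) = 186/263 ≈ 0.70722)
(-1239 + S(29, 36))*h = (-1239 + 38)*(186/263) = -1201*186/263 = -223386/263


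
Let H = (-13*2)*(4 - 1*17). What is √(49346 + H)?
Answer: 2*√12421 ≈ 222.90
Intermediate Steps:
H = 338 (H = -26*(4 - 17) = -26*(-13) = 338)
√(49346 + H) = √(49346 + 338) = √49684 = 2*√12421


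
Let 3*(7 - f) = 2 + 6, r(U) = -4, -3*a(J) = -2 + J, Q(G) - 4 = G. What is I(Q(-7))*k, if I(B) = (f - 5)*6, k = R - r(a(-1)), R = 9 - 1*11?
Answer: -8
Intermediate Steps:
Q(G) = 4 + G
a(J) = ⅔ - J/3 (a(J) = -(-2 + J)/3 = ⅔ - J/3)
f = 13/3 (f = 7 - (2 + 6)/3 = 7 - ⅓*8 = 7 - 8/3 = 13/3 ≈ 4.3333)
R = -2 (R = 9 - 11 = -2)
k = 2 (k = -2 - 1*(-4) = -2 + 4 = 2)
I(B) = -4 (I(B) = (13/3 - 5)*6 = -⅔*6 = -4)
I(Q(-7))*k = -4*2 = -8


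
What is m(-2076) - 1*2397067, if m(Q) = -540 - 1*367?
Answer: -2397974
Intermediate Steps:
m(Q) = -907 (m(Q) = -540 - 367 = -907)
m(-2076) - 1*2397067 = -907 - 1*2397067 = -907 - 2397067 = -2397974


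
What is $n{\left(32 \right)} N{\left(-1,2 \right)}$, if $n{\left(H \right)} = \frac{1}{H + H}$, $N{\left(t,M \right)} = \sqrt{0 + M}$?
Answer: $\frac{\sqrt{2}}{64} \approx 0.022097$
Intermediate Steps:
$N{\left(t,M \right)} = \sqrt{M}$
$n{\left(H \right)} = \frac{1}{2 H}$
$n{\left(32 \right)} N{\left(-1,2 \right)} = \frac{1}{2 \cdot 32} \sqrt{2} = \frac{1}{2} \cdot \frac{1}{32} \sqrt{2} = \frac{\sqrt{2}}{64}$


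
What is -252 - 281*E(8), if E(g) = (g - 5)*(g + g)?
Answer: -13740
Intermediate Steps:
E(g) = 2*g*(-5 + g) (E(g) = (-5 + g)*(2*g) = 2*g*(-5 + g))
-252 - 281*E(8) = -252 - 562*8*(-5 + 8) = -252 - 562*8*3 = -252 - 281*48 = -252 - 13488 = -13740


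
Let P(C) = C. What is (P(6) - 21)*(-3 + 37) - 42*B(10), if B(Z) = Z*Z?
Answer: -4710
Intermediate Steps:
B(Z) = Z²
(P(6) - 21)*(-3 + 37) - 42*B(10) = (6 - 21)*(-3 + 37) - 42*10² = -15*34 - 42*100 = -510 - 4200 = -4710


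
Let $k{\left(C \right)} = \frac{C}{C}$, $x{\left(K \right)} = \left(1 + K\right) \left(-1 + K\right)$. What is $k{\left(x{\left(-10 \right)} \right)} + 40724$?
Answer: $40725$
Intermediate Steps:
$k{\left(C \right)} = 1$
$k{\left(x{\left(-10 \right)} \right)} + 40724 = 1 + 40724 = 40725$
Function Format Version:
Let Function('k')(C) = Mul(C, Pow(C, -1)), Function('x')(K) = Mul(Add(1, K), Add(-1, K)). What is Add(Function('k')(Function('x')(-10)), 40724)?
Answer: 40725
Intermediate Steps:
Function('k')(C) = 1
Add(Function('k')(Function('x')(-10)), 40724) = Add(1, 40724) = 40725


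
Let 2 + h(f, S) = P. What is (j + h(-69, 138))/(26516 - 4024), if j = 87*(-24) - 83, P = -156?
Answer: -2329/22492 ≈ -0.10355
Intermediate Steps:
j = -2171 (j = -2088 - 83 = -2171)
h(f, S) = -158 (h(f, S) = -2 - 156 = -158)
(j + h(-69, 138))/(26516 - 4024) = (-2171 - 158)/(26516 - 4024) = -2329/22492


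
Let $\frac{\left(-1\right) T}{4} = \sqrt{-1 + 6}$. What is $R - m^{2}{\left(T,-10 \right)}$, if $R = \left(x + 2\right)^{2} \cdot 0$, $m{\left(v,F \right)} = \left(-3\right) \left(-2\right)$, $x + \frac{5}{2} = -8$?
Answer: $-36$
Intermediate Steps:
$x = - \frac{21}{2}$ ($x = - \frac{5}{2} - 8 = - \frac{21}{2} \approx -10.5$)
$T = - 4 \sqrt{5}$ ($T = - 4 \sqrt{-1 + 6} = - 4 \sqrt{5} \approx -8.9443$)
$m{\left(v,F \right)} = 6$
$R = 0$ ($R = \left(- \frac{21}{2} + 2\right)^{2} \cdot 0 = \left(- \frac{17}{2}\right)^{2} \cdot 0 = \frac{289}{4} \cdot 0 = 0$)
$R - m^{2}{\left(T,-10 \right)} = 0 - 6^{2} = 0 - 36 = -36$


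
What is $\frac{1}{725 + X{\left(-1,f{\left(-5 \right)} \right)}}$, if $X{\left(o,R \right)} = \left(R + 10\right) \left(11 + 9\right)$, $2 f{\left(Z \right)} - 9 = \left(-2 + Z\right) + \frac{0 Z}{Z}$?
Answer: $\frac{1}{945} \approx 0.0010582$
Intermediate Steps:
$f{\left(Z \right)} = \frac{7}{2} + \frac{Z}{2}$ ($f{\left(Z \right)} = \frac{9}{2} + \frac{\left(-2 + Z\right) + \frac{0 Z}{Z}}{2} = \frac{9}{2} + \frac{\left(-2 + Z\right) + \frac{0}{Z}}{2} = \frac{9}{2} + \frac{\left(-2 + Z\right) + 0}{2} = \frac{9}{2} + \frac{-2 + Z}{2} = \frac{9}{2} + \left(-1 + \frac{Z}{2}\right) = \frac{7}{2} + \frac{Z}{2}$)
$X{\left(o,R \right)} = 200 + 20 R$ ($X{\left(o,R \right)} = \left(10 + R\right) 20 = 200 + 20 R$)
$\frac{1}{725 + X{\left(-1,f{\left(-5 \right)} \right)}} = \frac{1}{725 + \left(200 + 20 \left(\frac{7}{2} + \frac{1}{2} \left(-5\right)\right)\right)} = \frac{1}{725 + \left(200 + 20 \left(\frac{7}{2} - \frac{5}{2}\right)\right)} = \frac{1}{725 + \left(200 + 20 \cdot 1\right)} = \frac{1}{725 + \left(200 + 20\right)} = \frac{1}{725 + 220} = \frac{1}{945}$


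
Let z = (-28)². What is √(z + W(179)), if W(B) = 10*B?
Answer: 3*√286 ≈ 50.735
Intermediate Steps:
z = 784
√(z + W(179)) = √(784 + 10*179) = √(784 + 1790) = √2574 = 3*√286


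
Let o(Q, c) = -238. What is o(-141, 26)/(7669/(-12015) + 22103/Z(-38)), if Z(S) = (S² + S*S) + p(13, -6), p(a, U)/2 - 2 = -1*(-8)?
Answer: -1187947080/34752299 ≈ -34.183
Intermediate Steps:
p(a, U) = 20 (p(a, U) = 4 + 2*(-1*(-8)) = 4 + 2*8 = 4 + 16 = 20)
Z(S) = 20 + 2*S² (Z(S) = (S² + S*S) + 20 = (S² + S²) + 20 = 2*S² + 20 = 20 + 2*S²)
o(-141, 26)/(7669/(-12015) + 22103/Z(-38)) = -238/(7669/(-12015) + 22103/(20 + 2*(-38)²)) = -238/(7669*(-1/12015) + 22103/(20 + 2*1444)) = -238/(-7669/12015 + 22103/(20 + 2888)) = -238/(-7669/12015 + 22103/2908) = -238/243266093/34939620 = -238*34939620/243266093 = -1187947080/34752299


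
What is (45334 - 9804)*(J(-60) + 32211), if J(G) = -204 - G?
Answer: 1139340510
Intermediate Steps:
(45334 - 9804)*(J(-60) + 32211) = (45334 - 9804)*((-204 - 1*(-60)) + 32211) = 35530*((-204 + 60) + 32211) = 35530*(-144 + 32211) = 35530*32067 = 1139340510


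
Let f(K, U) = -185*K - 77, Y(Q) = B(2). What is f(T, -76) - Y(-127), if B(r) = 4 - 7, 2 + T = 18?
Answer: -3034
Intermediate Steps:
T = 16 (T = -2 + 18 = 16)
B(r) = -3
Y(Q) = -3
f(K, U) = -77 - 185*K
f(T, -76) - Y(-127) = (-77 - 185*16) - 1*(-3) = (-77 - 2960) + 3 = -3037 + 3 = -3034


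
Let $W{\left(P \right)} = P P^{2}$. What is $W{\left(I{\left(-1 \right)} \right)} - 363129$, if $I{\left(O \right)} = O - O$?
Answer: $-363129$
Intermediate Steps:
$I{\left(O \right)} = 0$
$W{\left(P \right)} = P^{3}$
$W{\left(I{\left(-1 \right)} \right)} - 363129 = 0^{3} - 363129 = 0 - 363129 = -363129$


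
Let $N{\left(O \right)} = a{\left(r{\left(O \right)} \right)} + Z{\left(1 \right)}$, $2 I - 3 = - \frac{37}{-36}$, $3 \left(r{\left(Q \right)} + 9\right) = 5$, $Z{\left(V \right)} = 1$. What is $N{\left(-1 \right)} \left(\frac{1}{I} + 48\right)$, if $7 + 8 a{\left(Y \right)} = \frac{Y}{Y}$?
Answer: $\frac{1758}{145} \approx 12.124$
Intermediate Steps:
$r{\left(Q \right)} = - \frac{22}{3}$ ($r{\left(Q \right)} = -9 + \frac{1}{3} \cdot 5 = -9 + \frac{5}{3} = - \frac{22}{3}$)
$I = \frac{145}{72}$ ($I = \frac{3}{2} + \frac{\left(-37\right) \frac{1}{-36}}{2} = \frac{3}{2} + \frac{\left(-37\right) \left(- \frac{1}{36}\right)}{2} = \frac{3}{2} + \frac{1}{2} \cdot \frac{37}{36} = \frac{3}{2} + \frac{37}{72} = \frac{145}{72} \approx 2.0139$)
$a{\left(Y \right)} = - \frac{3}{4}$ ($a{\left(Y \right)} = - \frac{7}{8} + \frac{Y \frac{1}{Y}}{8} = - \frac{7}{8} + \frac{1}{8} \cdot 1 = - \frac{7}{8} + \frac{1}{8} = - \frac{3}{4}$)
$N{\left(O \right)} = \frac{1}{4}$ ($N{\left(O \right)} = - \frac{3}{4} + 1 = \frac{1}{4}$)
$N{\left(-1 \right)} \left(\frac{1}{I} + 48\right) = \frac{\frac{1}{\frac{145}{72}} + 48}{4} = \frac{\frac{72}{145} + 48}{4} = \frac{1}{4} \cdot \frac{7032}{145} = \frac{1758}{145}$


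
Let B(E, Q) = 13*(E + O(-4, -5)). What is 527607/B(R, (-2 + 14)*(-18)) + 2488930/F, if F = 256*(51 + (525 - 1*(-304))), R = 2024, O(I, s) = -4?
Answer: 4605465169/147896320 ≈ 31.140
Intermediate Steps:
B(E, Q) = -52 + 13*E (B(E, Q) = 13*(E - 4) = 13*(-4 + E) = -52 + 13*E)
F = 225280 (F = 256*(51 + (525 + 304)) = 256*(51 + 829) = 256*880 = 225280)
527607/B(R, (-2 + 14)*(-18)) + 2488930/F = 527607/(-52 + 13*2024) + 2488930/225280 = 527607/(-52 + 26312) + 2488930*(1/225280) = 527607/26260 + 248893/22528 = 4605465169/147896320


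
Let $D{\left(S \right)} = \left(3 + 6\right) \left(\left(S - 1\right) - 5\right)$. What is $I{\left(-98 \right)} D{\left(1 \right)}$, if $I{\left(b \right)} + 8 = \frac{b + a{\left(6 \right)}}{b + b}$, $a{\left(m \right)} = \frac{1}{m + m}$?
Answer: $\frac{264615}{784} \approx 337.52$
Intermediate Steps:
$D{\left(S \right)} = -54 + 9 S$ ($D{\left(S \right)} = 9 \left(\left(-1 + S\right) - 5\right) = 9 \left(-6 + S\right) = -54 + 9 S$)
$a{\left(m \right)} = \frac{1}{2 m}$
$I{\left(b \right)} = -8 + \frac{\frac{1}{12} + b}{2 b}$ ($I{\left(b \right)} = -8 + \frac{b + \frac{1}{2 \cdot 6}}{b + b} = -8 + \frac{b + \frac{1}{2} \cdot \frac{1}{6}}{2 b} = -8 + \left(b + \frac{1}{12}\right) \frac{1}{2 b} = -8 + \left(\frac{1}{12} + b\right) \frac{1}{2 b} = -8 + \frac{\frac{1}{12} + b}{2 b}$)
$I{\left(-98 \right)} D{\left(1 \right)} = \frac{1 - -17640}{24 \left(-98\right)} \left(-54 + 9 \cdot 1\right) = \frac{1}{24} \left(- \frac{1}{98}\right) \left(1 + 17640\right) \left(-54 + 9\right) = \frac{1}{24} \left(- \frac{1}{98}\right) 17641 \left(-45\right) = \left(- \frac{17641}{2352}\right) \left(-45\right) = \frac{264615}{784}$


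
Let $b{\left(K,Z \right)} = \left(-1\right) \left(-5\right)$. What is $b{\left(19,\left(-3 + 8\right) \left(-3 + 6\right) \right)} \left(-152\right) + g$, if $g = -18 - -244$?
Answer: $-534$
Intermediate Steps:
$b{\left(K,Z \right)} = 5$
$g = 226$ ($g = -18 + 244 = 226$)
$b{\left(19,\left(-3 + 8\right) \left(-3 + 6\right) \right)} \left(-152\right) + g = 5 \left(-152\right) + 226 = -760 + 226 = -534$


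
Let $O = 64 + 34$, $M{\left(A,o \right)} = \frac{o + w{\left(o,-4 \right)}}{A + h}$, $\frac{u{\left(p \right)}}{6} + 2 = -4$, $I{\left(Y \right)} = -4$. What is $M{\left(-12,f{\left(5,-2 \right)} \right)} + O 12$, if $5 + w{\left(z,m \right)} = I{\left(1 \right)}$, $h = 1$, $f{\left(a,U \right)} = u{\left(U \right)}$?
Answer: $\frac{12981}{11} \approx 1180.1$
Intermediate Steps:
$u{\left(p \right)} = -36$ ($u{\left(p \right)} = -12 + 6 \left(-4\right) = -12 - 24 = -36$)
$f{\left(a,U \right)} = -36$
$w{\left(z,m \right)} = -9$ ($w{\left(z,m \right)} = -5 - 4 = -9$)
$M{\left(A,o \right)} = \frac{-9 + o}{1 + A}$ ($M{\left(A,o \right)} = \frac{o - 9}{A + 1} = \frac{-9 + o}{1 + A}$)
$O = 98$
$M{\left(-12,f{\left(5,-2 \right)} \right)} + O 12 = \frac{-9 - 36}{1 - 12} + 98 \cdot 12 = \frac{1}{-11} \left(-45\right) + 1176 = \left(- \frac{1}{11}\right) \left(-45\right) + 1176 = \frac{45}{11} + 1176 = \frac{12981}{11}$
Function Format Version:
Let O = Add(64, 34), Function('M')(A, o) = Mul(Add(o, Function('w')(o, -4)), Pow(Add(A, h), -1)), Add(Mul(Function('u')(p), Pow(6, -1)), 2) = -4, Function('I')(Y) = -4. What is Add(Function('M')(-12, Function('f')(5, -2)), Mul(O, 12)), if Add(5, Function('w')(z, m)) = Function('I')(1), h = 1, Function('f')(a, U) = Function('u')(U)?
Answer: Rational(12981, 11) ≈ 1180.1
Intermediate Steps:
Function('u')(p) = -36 (Function('u')(p) = Add(-12, Mul(6, -4)) = Add(-12, -24) = -36)
Function('f')(a, U) = -36
Function('w')(z, m) = -9 (Function('w')(z, m) = Add(-5, -4) = -9)
Function('M')(A, o) = Mul(Pow(Add(1, A), -1), Add(-9, o)) (Function('M')(A, o) = Mul(Add(o, -9), Pow(Add(A, 1), -1)) = Mul(Add(-9, o), Pow(Add(1, A), -1)) = Mul(Pow(Add(1, A), -1), Add(-9, o)))
O = 98
Add(Function('M')(-12, Function('f')(5, -2)), Mul(O, 12)) = Add(Mul(Pow(Add(1, -12), -1), Add(-9, -36)), Mul(98, 12)) = Add(Mul(Pow(-11, -1), -45), 1176) = Add(Mul(Rational(-1, 11), -45), 1176) = Add(Rational(45, 11), 1176) = Rational(12981, 11)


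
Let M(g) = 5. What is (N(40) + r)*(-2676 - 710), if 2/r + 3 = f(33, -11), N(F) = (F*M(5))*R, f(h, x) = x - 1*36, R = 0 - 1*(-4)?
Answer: -67716614/25 ≈ -2.7087e+6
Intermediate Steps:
R = 4 (R = 0 + 4 = 4)
f(h, x) = -36 + x (f(h, x) = x - 36 = -36 + x)
N(F) = 20*F (N(F) = (F*5)*4 = (5*F)*4 = 20*F)
r = -1/25 (r = 2/(-3 + (-36 - 11)) = 2/(-3 - 47) = 2/(-50) = 2*(-1/50) = -1/25 ≈ -0.040000)
(N(40) + r)*(-2676 - 710) = (20*40 - 1/25)*(-2676 - 710) = (800 - 1/25)*(-3386) = (19999/25)*(-3386) = -67716614/25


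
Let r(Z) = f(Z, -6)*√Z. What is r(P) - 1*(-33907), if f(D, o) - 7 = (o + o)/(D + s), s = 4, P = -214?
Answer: 33907 + 247*I*√214/35 ≈ 33907.0 + 103.24*I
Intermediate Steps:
f(D, o) = 7 + 2*o/(4 + D) (f(D, o) = 7 + (o + o)/(D + 4) = 7 + (2*o)/(4 + D) = 7 + 2*o/(4 + D))
r(Z) = √Z*(16 + 7*Z)/(4 + Z) (r(Z) = ((28 + 2*(-6) + 7*Z)/(4 + Z))*√Z = ((28 - 12 + 7*Z)/(4 + Z))*√Z = ((16 + 7*Z)/(4 + Z))*√Z = √Z*(16 + 7*Z)/(4 + Z))
r(P) - 1*(-33907) = √(-214)*(16 + 7*(-214))/(4 - 214) - 1*(-33907) = (I*√214)*(16 - 1498)/(-210) + 33907 = (I*√214)*(-1/210)*(-1482) + 33907 = 247*I*√214/35 + 33907 = 33907 + 247*I*√214/35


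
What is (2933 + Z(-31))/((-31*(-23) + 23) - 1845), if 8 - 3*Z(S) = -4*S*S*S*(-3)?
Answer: -366299/3327 ≈ -110.10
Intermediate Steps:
Z(S) = 8/3 - 4*S**3 (Z(S) = 8/3 - (-4*S*S*S)*(-3)/3 = 8/3 - (-4*S**2*S)*(-3)/3 = 8/3 - (-4*S**3)*(-3)/3 = 8/3 - 4*S**3)
(2933 + Z(-31))/((-31*(-23) + 23) - 1845) = (2933 + (8/3 - 4*(-31)**3))/((-31*(-23) + 23) - 1845) = (2933 + (8/3 - 4*(-29791)))/((713 + 23) - 1845) = (2933 + (8/3 + 119164))/(736 - 1845) = (2933 + 357500/3)/(-1109) = (366299/3)*(-1/1109) = -366299/3327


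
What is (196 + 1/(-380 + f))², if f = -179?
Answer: 12004050969/312481 ≈ 38415.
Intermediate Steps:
(196 + 1/(-380 + f))² = (196 + 1/(-380 - 179))² = (196 + 1/(-559))² = (196 - 1/559)² = (109563/559)² = 12004050969/312481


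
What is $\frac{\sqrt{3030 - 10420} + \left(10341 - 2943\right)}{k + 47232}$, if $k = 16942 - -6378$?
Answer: $\frac{3699}{35276} + \frac{i \sqrt{7390}}{70552} \approx 0.10486 + 0.0012185 i$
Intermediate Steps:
$k = 23320$ ($k = 16942 + 6378 = 23320$)
$\frac{\sqrt{3030 - 10420} + \left(10341 - 2943\right)}{k + 47232} = \frac{\sqrt{3030 - 10420} + \left(10341 - 2943\right)}{23320 + 47232} = \frac{\sqrt{-7390} + \left(10341 - 2943\right)}{70552} = \left(i \sqrt{7390} + 7398\right) \frac{1}{70552} = \left(7398 + i \sqrt{7390}\right) \frac{1}{70552} = \frac{3699}{35276} + \frac{i \sqrt{7390}}{70552}$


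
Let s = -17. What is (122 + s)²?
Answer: 11025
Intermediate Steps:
(122 + s)² = (122 - 17)² = 105² = 11025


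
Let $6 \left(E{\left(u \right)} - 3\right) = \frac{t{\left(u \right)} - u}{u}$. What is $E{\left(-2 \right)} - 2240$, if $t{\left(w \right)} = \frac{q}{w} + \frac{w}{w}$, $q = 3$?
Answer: $- \frac{17897}{8} \approx -2237.1$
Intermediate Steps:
$t{\left(w \right)} = 1 + \frac{3}{w}$ ($t{\left(w \right)} = \frac{3}{w} + \frac{w}{w} = \frac{3}{w} + 1 = 1 + \frac{3}{w}$)
$E{\left(u \right)} = 3 + \frac{- u + \frac{3 + u}{u}}{6 u}$ ($E{\left(u \right)} = 3 + \frac{\left(\frac{3 + u}{u} - u\right) \frac{1}{u}}{6} = 3 + \frac{\left(- u + \frac{3 + u}{u}\right) \frac{1}{u}}{6} = 3 + \frac{\frac{1}{u} \left(- u + \frac{3 + u}{u}\right)}{6} = 3 + \frac{- u + \frac{3 + u}{u}}{6 u}$)
$E{\left(-2 \right)} - 2240 = \frac{3 - 2 + 17 \left(-2\right)^{2}}{6 \cdot 4} - 2240 = \frac{1}{6} \cdot \frac{1}{4} \left(3 - 2 + 17 \cdot 4\right) - 2240 = \frac{1}{6} \cdot \frac{1}{4} \left(3 - 2 + 68\right) - 2240 = \frac{1}{6} \cdot \frac{1}{4} \cdot 69 - 2240 = \frac{23}{8} - 2240 = - \frac{17897}{8}$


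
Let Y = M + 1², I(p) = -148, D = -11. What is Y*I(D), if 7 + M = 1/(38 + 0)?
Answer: 16798/19 ≈ 884.11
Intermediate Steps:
M = -265/38 (M = -7 + 1/(38 + 0) = -7 + 1/38 = -265/38 ≈ -6.9737)
Y = -227/38 (Y = -265/38 + 1² = -265/38 + 1 = -227/38 ≈ -5.9737)
Y*I(D) = -227/38*(-148) = 16798/19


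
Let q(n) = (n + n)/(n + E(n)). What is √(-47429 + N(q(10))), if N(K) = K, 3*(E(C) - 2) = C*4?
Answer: 4*I*√1070099/19 ≈ 217.78*I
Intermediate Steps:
E(C) = 2 + 4*C/3 (E(C) = 2 + (C*4)/3 = 2 + (4*C)/3 = 2 + 4*C/3)
q(n) = 2*n/(2 + 7*n/3) (q(n) = (n + n)/(n + (2 + 4*n/3)) = (2*n)/(2 + 7*n/3) = 2*n/(2 + 7*n/3))
√(-47429 + N(q(10))) = √(-47429 + 6*10/(6 + 7*10)) = √(-47429 + 6*10/(6 + 70)) = √(-47429 + 6*10/76) = √(-47429 + 6*10*(1/76)) = √(-47429 + 15/19) = √(-901136/19) = 4*I*√1070099/19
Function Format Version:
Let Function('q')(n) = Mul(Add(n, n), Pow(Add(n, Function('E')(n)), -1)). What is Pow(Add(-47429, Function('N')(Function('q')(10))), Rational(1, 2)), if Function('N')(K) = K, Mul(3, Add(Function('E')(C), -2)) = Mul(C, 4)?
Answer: Mul(Rational(4, 19), I, Pow(1070099, Rational(1, 2))) ≈ Mul(217.78, I)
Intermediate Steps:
Function('E')(C) = Add(2, Mul(Rational(4, 3), C)) (Function('E')(C) = Add(2, Mul(Rational(1, 3), Mul(C, 4))) = Add(2, Mul(Rational(1, 3), Mul(4, C))) = Add(2, Mul(Rational(4, 3), C)))
Function('q')(n) = Mul(2, n, Pow(Add(2, Mul(Rational(7, 3), n)), -1)) (Function('q')(n) = Mul(Add(n, n), Pow(Add(n, Add(2, Mul(Rational(4, 3), n))), -1)) = Mul(Mul(2, n), Pow(Add(2, Mul(Rational(7, 3), n)), -1)) = Mul(2, n, Pow(Add(2, Mul(Rational(7, 3), n)), -1)))
Pow(Add(-47429, Function('N')(Function('q')(10))), Rational(1, 2)) = Pow(Add(-47429, Mul(6, 10, Pow(Add(6, Mul(7, 10)), -1))), Rational(1, 2)) = Pow(Add(-47429, Mul(6, 10, Pow(Add(6, 70), -1))), Rational(1, 2)) = Pow(Add(-47429, Mul(6, 10, Pow(76, -1))), Rational(1, 2)) = Pow(Add(-47429, Mul(6, 10, Rational(1, 76))), Rational(1, 2)) = Pow(Add(-47429, Rational(15, 19)), Rational(1, 2)) = Pow(Rational(-901136, 19), Rational(1, 2)) = Mul(Rational(4, 19), I, Pow(1070099, Rational(1, 2)))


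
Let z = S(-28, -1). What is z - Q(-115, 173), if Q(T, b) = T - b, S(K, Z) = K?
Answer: 260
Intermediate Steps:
z = -28
z - Q(-115, 173) = -28 - (-115 - 1*173) = -28 - (-115 - 173) = -28 - 1*(-288) = -28 + 288 = 260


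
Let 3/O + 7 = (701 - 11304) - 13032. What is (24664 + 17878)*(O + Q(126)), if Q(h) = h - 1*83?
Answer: 21624162413/11821 ≈ 1.8293e+6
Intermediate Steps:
O = -3/23642 (O = 3/(-7 + ((701 - 11304) - 13032)) = 3/(-7 + (-10603 - 13032)) = 3/(-7 - 23635) = 3/(-23642) = 3*(-1/23642) = -3/23642 ≈ -0.00012689)
Q(h) = -83 + h (Q(h) = h - 83 = -83 + h)
(24664 + 17878)*(O + Q(126)) = (24664 + 17878)*(-3/23642 + (-83 + 126)) = 42542*(-3/23642 + 43) = 42542*(1016603/23642) = 21624162413/11821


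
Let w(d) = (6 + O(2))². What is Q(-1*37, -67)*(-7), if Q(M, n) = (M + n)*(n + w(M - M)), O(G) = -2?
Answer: -37128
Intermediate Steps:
w(d) = 16 (w(d) = (6 - 2)² = 4² = 16)
Q(M, n) = (16 + n)*(M + n) (Q(M, n) = (M + n)*(n + 16) = (M + n)*(16 + n) = (16 + n)*(M + n))
Q(-1*37, -67)*(-7) = ((-67)² + 16*(-1*37) + 16*(-67) - 1*37*(-67))*(-7) = (4489 + 16*(-37) - 1072 - 37*(-67))*(-7) = (4489 - 592 - 1072 + 2479)*(-7) = 5304*(-7) = -37128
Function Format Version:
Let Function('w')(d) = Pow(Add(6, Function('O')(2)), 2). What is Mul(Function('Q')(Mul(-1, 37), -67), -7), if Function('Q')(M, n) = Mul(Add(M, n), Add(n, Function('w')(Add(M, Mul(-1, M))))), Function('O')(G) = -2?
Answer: -37128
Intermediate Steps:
Function('w')(d) = 16 (Function('w')(d) = Pow(Add(6, -2), 2) = Pow(4, 2) = 16)
Function('Q')(M, n) = Mul(Add(16, n), Add(M, n)) (Function('Q')(M, n) = Mul(Add(M, n), Add(n, 16)) = Mul(Add(M, n), Add(16, n)) = Mul(Add(16, n), Add(M, n)))
Mul(Function('Q')(Mul(-1, 37), -67), -7) = Mul(Add(Pow(-67, 2), Mul(16, Mul(-1, 37)), Mul(16, -67), Mul(Mul(-1, 37), -67)), -7) = Mul(Add(4489, Mul(16, -37), -1072, Mul(-37, -67)), -7) = Mul(Add(4489, -592, -1072, 2479), -7) = Mul(5304, -7) = -37128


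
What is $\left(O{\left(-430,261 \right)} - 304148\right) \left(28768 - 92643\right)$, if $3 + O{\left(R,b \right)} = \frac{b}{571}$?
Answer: $\frac{11093168695000}{571} \approx 1.9428 \cdot 10^{10}$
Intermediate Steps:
$O{\left(R,b \right)} = -3 + \frac{b}{571}$
$\left(O{\left(-430,261 \right)} - 304148\right) \left(28768 - 92643\right) = \left(\left(-3 + \frac{1}{571} \cdot 261\right) - 304148\right) \left(28768 - 92643\right) = \left(\left(-3 + \frac{261}{571}\right) - 304148\right) \left(-63875\right) = \left(- \frac{1452}{571} - 304148\right) \left(-63875\right) = \left(- \frac{173669960}{571}\right) \left(-63875\right) = \frac{11093168695000}{571}$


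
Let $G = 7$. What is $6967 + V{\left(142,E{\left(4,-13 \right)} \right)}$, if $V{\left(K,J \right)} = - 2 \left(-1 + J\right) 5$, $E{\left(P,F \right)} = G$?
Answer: $6907$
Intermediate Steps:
$E{\left(P,F \right)} = 7$
$V{\left(K,J \right)} = 10 - 10 J$ ($V{\left(K,J \right)} = \left(2 - 2 J\right) 5 = 10 - 10 J$)
$6967 + V{\left(142,E{\left(4,-13 \right)} \right)} = 6967 + \left(10 - 70\right) = 6967 - 60 = 6907$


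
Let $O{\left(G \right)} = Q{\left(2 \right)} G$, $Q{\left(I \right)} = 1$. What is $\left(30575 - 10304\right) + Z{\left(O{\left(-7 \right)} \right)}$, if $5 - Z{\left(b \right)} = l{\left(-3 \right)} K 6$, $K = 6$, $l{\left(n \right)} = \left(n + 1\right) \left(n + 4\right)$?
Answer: $20348$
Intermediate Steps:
$l{\left(n \right)} = \left(1 + n\right) \left(4 + n\right)$
$O{\left(G \right)} = G$ ($O{\left(G \right)} = 1 G = G$)
$Z{\left(b \right)} = 77$ ($Z{\left(b \right)} = 5 - \left(4 + \left(-3\right)^{2} + 5 \left(-3\right)\right) 6 \cdot 6 = 5 - \left(4 + 9 - 15\right) 6 \cdot 6 = 5 - \left(-2\right) 6 \cdot 6 = 5 - \left(-12\right) 6 = 5 - -72 = 5 + 72 = 77$)
$\left(30575 - 10304\right) + Z{\left(O{\left(-7 \right)} \right)} = \left(30575 - 10304\right) + 77 = 20271 + 77 = 20348$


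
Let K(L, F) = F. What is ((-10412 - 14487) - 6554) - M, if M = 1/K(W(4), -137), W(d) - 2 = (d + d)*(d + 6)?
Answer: -4309060/137 ≈ -31453.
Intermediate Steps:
W(d) = 2 + 2*d*(6 + d) (W(d) = 2 + (d + d)*(d + 6) = 2 + (2*d)*(6 + d) = 2 + 2*d*(6 + d))
M = -1/137 (M = 1/(-137) = -1/137 ≈ -0.0072993)
((-10412 - 14487) - 6554) - M = ((-10412 - 14487) - 6554) - 1*(-1/137) = (-24899 - 6554) + 1/137 = -31453 + 1/137 = -4309060/137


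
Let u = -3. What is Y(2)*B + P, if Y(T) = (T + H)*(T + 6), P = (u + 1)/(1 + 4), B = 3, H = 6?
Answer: 958/5 ≈ 191.60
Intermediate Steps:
P = -⅖ (P = (-3 + 1)/(1 + 4) = -2/5 = -2*⅕ = -⅖ ≈ -0.40000)
Y(T) = (6 + T)² (Y(T) = (T + 6)*(T + 6) = (6 + T)*(6 + T) = (6 + T)²)
Y(2)*B + P = (36 + 2² + 12*2)*3 - ⅖ = (36 + 4 + 24)*3 - ⅖ = 64*3 - ⅖ = 192 - ⅖ = 958/5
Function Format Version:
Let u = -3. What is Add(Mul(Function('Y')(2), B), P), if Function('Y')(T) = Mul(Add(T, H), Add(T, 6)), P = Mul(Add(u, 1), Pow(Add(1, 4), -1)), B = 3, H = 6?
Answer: Rational(958, 5) ≈ 191.60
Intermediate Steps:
P = Rational(-2, 5) (P = Mul(Add(-3, 1), Pow(Add(1, 4), -1)) = Mul(-2, Pow(5, -1)) = Mul(-2, Rational(1, 5)) = Rational(-2, 5) ≈ -0.40000)
Function('Y')(T) = Pow(Add(6, T), 2) (Function('Y')(T) = Mul(Add(T, 6), Add(T, 6)) = Mul(Add(6, T), Add(6, T)) = Pow(Add(6, T), 2))
Add(Mul(Function('Y')(2), B), P) = Add(Mul(Add(36, Pow(2, 2), Mul(12, 2)), 3), Rational(-2, 5)) = Add(Mul(Add(36, 4, 24), 3), Rational(-2, 5)) = Add(Mul(64, 3), Rational(-2, 5)) = Add(192, Rational(-2, 5)) = Rational(958, 5)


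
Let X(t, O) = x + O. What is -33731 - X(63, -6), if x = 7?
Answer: -33732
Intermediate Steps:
X(t, O) = 7 + O
-33731 - X(63, -6) = -33731 - (7 - 6) = -33731 - 1*1 = -33731 - 1 = -33732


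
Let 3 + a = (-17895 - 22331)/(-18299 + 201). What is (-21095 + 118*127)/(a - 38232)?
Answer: 55280341/345968402 ≈ 0.15978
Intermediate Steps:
a = -7034/9049 (a = -3 + (-17895 - 22331)/(-18299 + 201) = -3 - 40226/(-18098) = -3 - 40226*(-1/18098) = -3 + 20113/9049 = -7034/9049 ≈ -0.77732)
(-21095 + 118*127)/(a - 38232) = (-21095 + 118*127)/(-7034/9049 - 38232) = (-21095 + 14986)/(-345968402/9049) = -6109*(-9049/345968402) = 55280341/345968402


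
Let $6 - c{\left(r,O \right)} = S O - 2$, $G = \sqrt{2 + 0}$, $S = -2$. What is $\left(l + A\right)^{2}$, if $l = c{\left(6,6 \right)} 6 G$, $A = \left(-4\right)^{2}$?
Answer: $29056 + 3840 \sqrt{2} \approx 34487.0$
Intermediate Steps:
$G = \sqrt{2} \approx 1.4142$
$c{\left(r,O \right)} = 8 + 2 O$ ($c{\left(r,O \right)} = 6 - \left(- 2 O - 2\right) = 6 - \left(-2 - 2 O\right) = 6 + \left(2 + 2 O\right) = 8 + 2 O$)
$A = 16$
$l = 120 \sqrt{2}$ ($l = \left(8 + 2 \cdot 6\right) 6 \sqrt{2} = \left(8 + 12\right) 6 \sqrt{2} = 20 \cdot 6 \sqrt{2} = 120 \sqrt{2} \approx 169.71$)
$\left(l + A\right)^{2} = \left(120 \sqrt{2} + 16\right)^{2} = \left(16 + 120 \sqrt{2}\right)^{2}$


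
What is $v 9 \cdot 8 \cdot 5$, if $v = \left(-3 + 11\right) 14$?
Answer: $40320$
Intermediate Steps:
$v = 112$ ($v = 8 \cdot 14 = 112$)
$v 9 \cdot 8 \cdot 5 = 112 \cdot 9 \cdot 8 \cdot 5 = 112 \cdot 72 \cdot 5 = 112 \cdot 360 = 40320$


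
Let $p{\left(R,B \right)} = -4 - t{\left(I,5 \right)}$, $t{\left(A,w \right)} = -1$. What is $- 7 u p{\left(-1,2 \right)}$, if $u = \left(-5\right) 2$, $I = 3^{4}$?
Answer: $-210$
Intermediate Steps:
$I = 81$
$p{\left(R,B \right)} = -3$ ($p{\left(R,B \right)} = -4 - -1 = -4 + 1 = -3$)
$u = -10$
$- 7 u p{\left(-1,2 \right)} = \left(-7\right) \left(-10\right) \left(-3\right) = 70 \left(-3\right) = -210$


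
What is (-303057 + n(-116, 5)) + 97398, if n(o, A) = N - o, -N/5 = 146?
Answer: -206273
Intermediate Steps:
N = -730 (N = -5*146 = -730)
n(o, A) = -730 - o
(-303057 + n(-116, 5)) + 97398 = (-303057 + (-730 - 1*(-116))) + 97398 = (-303057 + (-730 + 116)) + 97398 = (-303057 - 614) + 97398 = -303671 + 97398 = -206273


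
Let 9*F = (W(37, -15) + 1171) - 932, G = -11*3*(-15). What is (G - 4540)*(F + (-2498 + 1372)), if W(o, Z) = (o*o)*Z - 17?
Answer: 13684235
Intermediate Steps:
G = 495 (G = -33*(-15) = 495)
W(o, Z) = -17 + Z*o² (W(o, Z) = o²*Z - 17 = Z*o² - 17 = -17 + Z*o²)
F = -2257 (F = (((-17 - 15*37²) + 1171) - 932)/9 = (((-17 - 15*1369) + 1171) - 932)/9 = (((-17 - 20535) + 1171) - 932)/9 = ((-20552 + 1171) - 932)/9 = (-19381 - 932)/9 = (⅑)*(-20313) = -2257)
(G - 4540)*(F + (-2498 + 1372)) = (495 - 4540)*(-2257 + (-2498 + 1372)) = -4045*(-2257 - 1126) = -4045*(-3383) = 13684235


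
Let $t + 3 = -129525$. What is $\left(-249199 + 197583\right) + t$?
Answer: $-181144$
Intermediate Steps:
$t = -129528$ ($t = -3 - 129525 = -129528$)
$\left(-249199 + 197583\right) + t = \left(-249199 + 197583\right) - 129528 = -51616 - 129528 = -181144$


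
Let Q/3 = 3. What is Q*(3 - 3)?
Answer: 0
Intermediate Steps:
Q = 9 (Q = 3*3 = 9)
Q*(3 - 3) = 9*(3 - 3) = 9*0 = 0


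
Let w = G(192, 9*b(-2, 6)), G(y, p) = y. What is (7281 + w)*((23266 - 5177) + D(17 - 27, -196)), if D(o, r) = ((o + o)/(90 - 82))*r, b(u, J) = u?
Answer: 138840867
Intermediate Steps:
D(o, r) = o*r/4 (D(o, r) = ((2*o)/8)*r = ((2*o)*(1/8))*r = (o/4)*r = o*r/4)
w = 192
(7281 + w)*((23266 - 5177) + D(17 - 27, -196)) = (7281 + 192)*((23266 - 5177) + (1/4)*(17 - 27)*(-196)) = 7473*(18089 + (1/4)*(-10)*(-196)) = 7473*(18089 + 490) = 7473*18579 = 138840867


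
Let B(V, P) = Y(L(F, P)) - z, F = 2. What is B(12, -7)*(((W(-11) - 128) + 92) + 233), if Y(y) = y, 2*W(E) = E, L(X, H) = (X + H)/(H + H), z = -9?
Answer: 50173/28 ≈ 1791.9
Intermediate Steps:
L(X, H) = (H + X)/(2*H) (L(X, H) = (H + X)/((2*H)) = (H + X)*(1/(2*H)) = (H + X)/(2*H))
W(E) = E/2
B(V, P) = 9 + (2 + P)/(2*P) (B(V, P) = (P + 2)/(2*P) - 1*(-9) = (2 + P)/(2*P) + 9 = 9 + (2 + P)/(2*P))
B(12, -7)*(((W(-11) - 128) + 92) + 233) = (19/2 + 1/(-7))*((((1/2)*(-11) - 128) + 92) + 233) = (19/2 - 1/7)*(((-11/2 - 128) + 92) + 233) = 131*((-267/2 + 92) + 233)/14 = 131*(-83/2 + 233)/14 = (131/14)*(383/2) = 50173/28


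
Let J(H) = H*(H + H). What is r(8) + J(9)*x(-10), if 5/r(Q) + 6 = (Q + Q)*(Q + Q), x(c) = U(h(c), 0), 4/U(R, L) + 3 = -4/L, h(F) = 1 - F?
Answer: 1/50 ≈ 0.020000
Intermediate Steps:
U(R, L) = 4/(-3 - 4/L)
x(c) = 0 (x(c) = -4*0/(4 + 3*0) = -4*0/(4 + 0) = -4*0/4 = -4*0*1/4 = 0)
r(Q) = 5/(-6 + 4*Q**2) (r(Q) = 5/(-6 + (Q + Q)*(Q + Q)) = 5/(-6 + (2*Q)*(2*Q)) = 5/(-6 + 4*Q**2))
J(H) = 2*H**2 (J(H) = H*(2*H) = 2*H**2)
r(8) + J(9)*x(-10) = 5/(2*(-3 + 2*8**2)) + (2*9**2)*0 = 5/(2*(-3 + 2*64)) + (2*81)*0 = 5/(2*(-3 + 128)) + 162*0 = (5/2)/125 + 0 = (5/2)*(1/125) + 0 = 1/50 + 0 = 1/50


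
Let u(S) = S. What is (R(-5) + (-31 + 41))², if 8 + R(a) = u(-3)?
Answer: 1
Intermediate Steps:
R(a) = -11 (R(a) = -8 - 3 = -11)
(R(-5) + (-31 + 41))² = (-11 + (-31 + 41))² = (-11 + 10)² = (-1)² = 1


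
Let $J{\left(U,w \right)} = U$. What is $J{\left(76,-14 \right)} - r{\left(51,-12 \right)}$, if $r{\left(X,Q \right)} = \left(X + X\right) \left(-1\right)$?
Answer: $178$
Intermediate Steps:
$r{\left(X,Q \right)} = - 2 X$ ($r{\left(X,Q \right)} = 2 X \left(-1\right) = - 2 X$)
$J{\left(76,-14 \right)} - r{\left(51,-12 \right)} = 76 - \left(-2\right) 51 = 76 - -102 = 76 + 102 = 178$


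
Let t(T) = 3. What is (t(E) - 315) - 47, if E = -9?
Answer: -359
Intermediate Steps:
(t(E) - 315) - 47 = (3 - 315) - 47 = -312 - 47 = -359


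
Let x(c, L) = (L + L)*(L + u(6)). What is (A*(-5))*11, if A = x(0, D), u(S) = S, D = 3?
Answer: -2970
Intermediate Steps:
x(c, L) = 2*L*(6 + L) (x(c, L) = (L + L)*(L + 6) = (2*L)*(6 + L) = 2*L*(6 + L))
A = 54 (A = 2*3*(6 + 3) = 2*3*9 = 54)
(A*(-5))*11 = (54*(-5))*11 = -270*11 = -2970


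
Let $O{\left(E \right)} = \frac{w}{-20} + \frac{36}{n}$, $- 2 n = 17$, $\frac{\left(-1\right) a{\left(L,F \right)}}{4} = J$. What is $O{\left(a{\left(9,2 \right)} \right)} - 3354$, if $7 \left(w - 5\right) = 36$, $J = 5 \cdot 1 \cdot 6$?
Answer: $- \frac{7993807}{2380} \approx -3358.7$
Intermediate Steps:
$J = 30$ ($J = 5 \cdot 6 = 30$)
$a{\left(L,F \right)} = -120$ ($a{\left(L,F \right)} = \left(-4\right) 30 = -120$)
$w = \frac{71}{7}$ ($w = 5 + \frac{1}{7} \cdot 36 = 5 + \frac{36}{7} = \frac{71}{7} \approx 10.143$)
$n = - \frac{17}{2}$ ($n = \left(- \frac{1}{2}\right) 17 = - \frac{17}{2} \approx -8.5$)
$O{\left(E \right)} = - \frac{11287}{2380}$ ($O{\left(E \right)} = \frac{71}{7 \left(-20\right)} + \frac{36}{- \frac{17}{2}} = \frac{71}{7} \left(- \frac{1}{20}\right) + 36 \left(- \frac{2}{17}\right) = - \frac{71}{140} - \frac{72}{17} = - \frac{11287}{2380}$)
$O{\left(a{\left(9,2 \right)} \right)} - 3354 = - \frac{11287}{2380} - 3354 = - \frac{7993807}{2380}$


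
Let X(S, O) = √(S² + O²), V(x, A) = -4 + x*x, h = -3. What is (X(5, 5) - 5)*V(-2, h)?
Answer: 0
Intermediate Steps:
V(x, A) = -4 + x²
X(S, O) = √(O² + S²)
(X(5, 5) - 5)*V(-2, h) = (√(5² + 5²) - 5)*(-4 + (-2)²) = (√(25 + 25) - 5)*(-4 + 4) = (√50 - 5)*0 = (5*√2 - 5)*0 = (-5 + 5*√2)*0 = 0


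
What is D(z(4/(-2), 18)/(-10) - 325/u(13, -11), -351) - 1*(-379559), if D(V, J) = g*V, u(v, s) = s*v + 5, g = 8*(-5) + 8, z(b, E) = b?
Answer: 130919647/345 ≈ 3.7948e+5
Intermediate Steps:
g = -32 (g = -40 + 8 = -32)
u(v, s) = 5 + s*v
D(V, J) = -32*V
D(z(4/(-2), 18)/(-10) - 325/u(13, -11), -351) - 1*(-379559) = -32*((4/(-2))/(-10) - 325/(5 - 11*13)) - 1*(-379559) = -32*((4*(-1/2))*(-1/10) - 325/(5 - 143)) + 379559 = -32*(-2*(-1/10) - 325/(-138)) + 379559 = -32*(1/5 - 325*(-1/138)) + 379559 = -32*(1/5 + 325/138) + 379559 = -32*1763/690 + 379559 = -28208/345 + 379559 = 130919647/345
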